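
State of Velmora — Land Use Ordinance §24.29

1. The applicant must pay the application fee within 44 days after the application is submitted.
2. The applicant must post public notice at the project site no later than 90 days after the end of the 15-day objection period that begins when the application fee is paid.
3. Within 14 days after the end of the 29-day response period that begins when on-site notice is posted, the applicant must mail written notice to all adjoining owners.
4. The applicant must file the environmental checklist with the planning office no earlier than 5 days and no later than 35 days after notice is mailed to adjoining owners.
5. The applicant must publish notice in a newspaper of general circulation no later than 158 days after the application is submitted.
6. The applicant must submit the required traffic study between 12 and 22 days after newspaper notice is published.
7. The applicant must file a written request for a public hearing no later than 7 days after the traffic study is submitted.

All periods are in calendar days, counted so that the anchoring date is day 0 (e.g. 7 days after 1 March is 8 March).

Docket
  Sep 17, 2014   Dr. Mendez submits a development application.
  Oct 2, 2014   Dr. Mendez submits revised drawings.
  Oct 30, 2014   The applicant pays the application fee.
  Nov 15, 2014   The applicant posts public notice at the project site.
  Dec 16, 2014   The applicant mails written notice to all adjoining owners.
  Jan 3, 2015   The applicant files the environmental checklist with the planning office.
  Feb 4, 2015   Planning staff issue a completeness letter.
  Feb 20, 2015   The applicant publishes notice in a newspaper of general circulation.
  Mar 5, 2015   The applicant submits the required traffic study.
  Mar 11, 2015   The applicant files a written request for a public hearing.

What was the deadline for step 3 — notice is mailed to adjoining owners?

Dec 28, 2014

On-site notice is posted on Nov 15, 2014; the 29-day response period therefore ends Dec 14, 2014, and step 3 runs from that date. 14 days after Dec 14, 2014 is Dec 28, 2014.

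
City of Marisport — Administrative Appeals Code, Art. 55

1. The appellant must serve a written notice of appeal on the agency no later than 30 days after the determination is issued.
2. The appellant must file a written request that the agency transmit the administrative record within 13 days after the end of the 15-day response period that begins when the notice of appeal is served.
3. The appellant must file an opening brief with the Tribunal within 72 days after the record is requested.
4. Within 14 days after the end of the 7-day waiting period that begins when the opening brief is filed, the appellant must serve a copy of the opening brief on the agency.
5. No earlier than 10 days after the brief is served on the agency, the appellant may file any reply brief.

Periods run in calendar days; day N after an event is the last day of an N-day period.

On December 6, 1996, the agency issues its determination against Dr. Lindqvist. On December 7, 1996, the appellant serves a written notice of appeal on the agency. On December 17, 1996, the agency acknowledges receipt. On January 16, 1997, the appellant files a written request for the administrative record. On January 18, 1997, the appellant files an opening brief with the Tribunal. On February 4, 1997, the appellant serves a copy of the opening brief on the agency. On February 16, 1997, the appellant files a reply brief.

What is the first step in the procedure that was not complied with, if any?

Step 1 — counting 30 days from December 6, 1996 (when the determination is issued) gives a deadline of January 5, 1997; completed December 7, 1996, before the deadline.
Step 2 — counting 13 days from December 22, 1996 (end of the 15-day response period, which began when the notice of appeal is served on December 7, 1996) gives a deadline of January 4, 1997; January 16, 1997 misses that deadline by 12 days.
The analysis stops there.

Step 2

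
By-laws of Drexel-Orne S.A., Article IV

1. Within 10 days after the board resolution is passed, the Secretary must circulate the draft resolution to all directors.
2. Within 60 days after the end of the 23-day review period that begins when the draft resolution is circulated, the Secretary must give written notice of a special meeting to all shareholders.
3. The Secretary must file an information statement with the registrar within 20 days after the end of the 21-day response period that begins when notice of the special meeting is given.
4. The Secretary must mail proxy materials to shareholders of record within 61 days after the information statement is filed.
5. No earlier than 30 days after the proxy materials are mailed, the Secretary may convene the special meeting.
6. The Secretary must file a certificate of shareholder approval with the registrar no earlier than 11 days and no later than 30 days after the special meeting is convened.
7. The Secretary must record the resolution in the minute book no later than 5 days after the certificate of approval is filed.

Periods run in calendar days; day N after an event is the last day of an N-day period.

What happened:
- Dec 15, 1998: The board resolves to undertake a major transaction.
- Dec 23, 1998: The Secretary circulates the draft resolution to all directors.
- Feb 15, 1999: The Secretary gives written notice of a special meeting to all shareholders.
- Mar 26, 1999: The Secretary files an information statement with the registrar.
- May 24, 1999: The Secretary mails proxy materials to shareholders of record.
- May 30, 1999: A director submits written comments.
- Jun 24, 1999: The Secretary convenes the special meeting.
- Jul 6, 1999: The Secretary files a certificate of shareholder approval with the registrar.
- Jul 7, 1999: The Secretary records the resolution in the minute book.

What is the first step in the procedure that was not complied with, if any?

None — every step was satisfied

(1) due by Dec 15, 1998 + 10 days = Dec 25, 1998; completed Dec 23, 1998, before the deadline.
(2) due by Jan 15, 1999 + 60 days = Mar 16, 1999; done Feb 15, 1999 — timely.
(3) due by Mar 8, 1999 + 20 days = Mar 28, 1999; done Mar 26, 1999 — timely.
(4) due by Mar 26, 1999 + 61 days = May 26, 1999; May 24, 1999 is within that limit.
(5) permitted from May 24, 1999 + 30 days = Jun 23, 1999 onward; done Jun 24, 1999, after the minimum wait.
(6) the permitted window runs from Jun 24, 1999 + 11 = Jul 5, 1999 to Jun 24, 1999 + 30 = Jul 24, 1999; done Jul 6, 1999, which is between those dates.
(7) due by Jul 6, 1999 + 5 days = Jul 11, 1999; done Jul 7, 1999 — timely.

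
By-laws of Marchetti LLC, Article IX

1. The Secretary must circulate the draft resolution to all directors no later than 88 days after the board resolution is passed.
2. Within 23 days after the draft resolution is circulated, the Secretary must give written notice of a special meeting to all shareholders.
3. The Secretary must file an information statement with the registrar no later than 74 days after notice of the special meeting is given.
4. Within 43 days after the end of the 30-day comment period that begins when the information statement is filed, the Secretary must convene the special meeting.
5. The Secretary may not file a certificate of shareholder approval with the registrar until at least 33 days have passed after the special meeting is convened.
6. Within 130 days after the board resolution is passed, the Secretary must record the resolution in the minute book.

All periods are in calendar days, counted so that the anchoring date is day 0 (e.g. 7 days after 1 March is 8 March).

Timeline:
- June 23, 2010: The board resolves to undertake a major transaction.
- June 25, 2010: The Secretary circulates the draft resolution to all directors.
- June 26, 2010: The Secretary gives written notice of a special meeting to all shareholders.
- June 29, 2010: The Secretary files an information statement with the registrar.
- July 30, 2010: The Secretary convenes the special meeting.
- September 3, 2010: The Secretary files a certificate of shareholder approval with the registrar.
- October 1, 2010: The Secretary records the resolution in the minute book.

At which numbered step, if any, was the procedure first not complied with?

Step 1 — counting 88 days from June 23, 2010 (when the board resolution is passed) gives a deadline of September 19, 2010; done June 25, 2010 — timely.
Step 2 — counting 23 days from June 25, 2010 (when the draft resolution is circulated) gives a deadline of July 18, 2010; done June 26, 2010 — timely.
Step 3 — counting 74 days from June 26, 2010 (when notice of the special meeting is given) gives a deadline of September 8, 2010; done June 29, 2010 — timely.
Step 4 — counting 43 days from July 29, 2010 (end of the 30-day comment period, which began when the information statement is filed on June 29, 2010) gives a deadline of September 10, 2010; completed July 30, 2010, before the deadline.
Step 5 — must wait 33 days from July 30, 2010 (when the special meeting is convened), so not before September 1, 2010; done September 3, 2010, after the minimum wait.
Step 6 — counting 130 days from June 23, 2010 (when the board resolution is passed) gives a deadline of October 31, 2010; completed October 1, 2010, before the deadline.

None — every step was satisfied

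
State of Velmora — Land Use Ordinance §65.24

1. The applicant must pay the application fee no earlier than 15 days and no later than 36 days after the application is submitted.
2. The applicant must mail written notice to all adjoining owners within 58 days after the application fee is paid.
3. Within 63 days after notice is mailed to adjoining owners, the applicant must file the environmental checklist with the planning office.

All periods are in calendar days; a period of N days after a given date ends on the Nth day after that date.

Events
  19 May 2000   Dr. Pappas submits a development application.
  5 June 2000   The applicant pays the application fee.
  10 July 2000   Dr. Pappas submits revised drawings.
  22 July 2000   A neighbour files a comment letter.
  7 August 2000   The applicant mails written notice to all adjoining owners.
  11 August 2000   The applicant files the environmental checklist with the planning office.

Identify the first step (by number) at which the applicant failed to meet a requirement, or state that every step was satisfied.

(1) the permitted window runs from 19 May 2000 + 15 = 3 June 2000 to 19 May 2000 + 36 = 24 June 2000; done 5 June 2000 — within the window.
(2) due by 5 June 2000 + 58 days = 2 August 2000; not done until 7 August 2000, 5 days after the deadline.
Later steps need not be reached.

Step 2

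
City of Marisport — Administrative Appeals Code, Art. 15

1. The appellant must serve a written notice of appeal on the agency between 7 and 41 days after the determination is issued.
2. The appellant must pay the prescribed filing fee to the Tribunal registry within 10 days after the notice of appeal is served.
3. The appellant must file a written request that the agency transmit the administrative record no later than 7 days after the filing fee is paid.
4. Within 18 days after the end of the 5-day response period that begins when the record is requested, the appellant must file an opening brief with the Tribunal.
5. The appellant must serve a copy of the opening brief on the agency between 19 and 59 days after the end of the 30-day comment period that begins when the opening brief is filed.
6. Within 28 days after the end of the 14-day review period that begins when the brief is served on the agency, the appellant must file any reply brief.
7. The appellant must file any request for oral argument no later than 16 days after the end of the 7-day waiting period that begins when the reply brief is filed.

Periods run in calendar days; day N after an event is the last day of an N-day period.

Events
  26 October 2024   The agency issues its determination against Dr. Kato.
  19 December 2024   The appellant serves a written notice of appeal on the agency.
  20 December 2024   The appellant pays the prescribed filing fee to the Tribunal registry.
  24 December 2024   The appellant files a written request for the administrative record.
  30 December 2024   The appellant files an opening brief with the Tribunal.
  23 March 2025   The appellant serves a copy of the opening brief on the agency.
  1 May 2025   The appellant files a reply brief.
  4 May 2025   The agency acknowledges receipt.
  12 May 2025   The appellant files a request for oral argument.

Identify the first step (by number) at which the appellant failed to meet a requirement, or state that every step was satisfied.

Step 1

(1) the permitted window runs from 26 October 2024 + 7 = 2 November 2024 to 26 October 2024 + 41 = 6 December 2024; done 19 December 2024 — 13 days after the window closed.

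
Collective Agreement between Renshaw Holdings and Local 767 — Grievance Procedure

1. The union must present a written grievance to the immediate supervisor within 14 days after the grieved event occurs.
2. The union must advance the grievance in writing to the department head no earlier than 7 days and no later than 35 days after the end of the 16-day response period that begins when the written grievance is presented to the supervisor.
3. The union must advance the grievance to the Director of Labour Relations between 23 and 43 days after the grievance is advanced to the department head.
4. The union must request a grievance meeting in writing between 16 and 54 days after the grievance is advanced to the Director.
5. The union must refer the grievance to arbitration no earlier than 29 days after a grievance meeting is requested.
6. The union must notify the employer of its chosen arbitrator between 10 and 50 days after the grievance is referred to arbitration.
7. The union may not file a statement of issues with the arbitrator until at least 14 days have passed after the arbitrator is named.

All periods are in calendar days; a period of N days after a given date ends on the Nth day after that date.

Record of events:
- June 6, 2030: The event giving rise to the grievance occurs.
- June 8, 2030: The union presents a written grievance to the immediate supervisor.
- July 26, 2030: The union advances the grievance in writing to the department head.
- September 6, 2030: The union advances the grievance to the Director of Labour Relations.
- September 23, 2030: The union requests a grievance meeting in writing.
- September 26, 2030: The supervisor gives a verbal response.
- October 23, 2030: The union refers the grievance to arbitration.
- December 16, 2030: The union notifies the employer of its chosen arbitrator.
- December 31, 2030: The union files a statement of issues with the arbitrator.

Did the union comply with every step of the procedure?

(1) due by June 6, 2030 + 14 days = June 20, 2030; done June 8, 2030 — timely.
(2) the permitted window runs from June 24, 2030 + 7 = July 1, 2030 to June 24, 2030 + 35 = July 29, 2030; July 26, 2030 falls inside that range.
(3) the permitted window runs from July 26, 2030 + 23 = August 18, 2030 to July 26, 2030 + 43 = September 7, 2030; done September 6, 2030, which is between those dates.
(4) the permitted window runs from September 6, 2030 + 16 = September 22, 2030 to September 6, 2030 + 54 = October 30, 2030; done September 23, 2030 — within the window.
(5) permitted from September 23, 2030 + 29 days = October 22, 2030 onward; October 23, 2030 is on or after that date.
(6) the permitted window runs from October 23, 2030 + 10 = November 2, 2030 to October 23, 2030 + 50 = December 12, 2030; done December 16, 2030 — 4 days after the window closed.

No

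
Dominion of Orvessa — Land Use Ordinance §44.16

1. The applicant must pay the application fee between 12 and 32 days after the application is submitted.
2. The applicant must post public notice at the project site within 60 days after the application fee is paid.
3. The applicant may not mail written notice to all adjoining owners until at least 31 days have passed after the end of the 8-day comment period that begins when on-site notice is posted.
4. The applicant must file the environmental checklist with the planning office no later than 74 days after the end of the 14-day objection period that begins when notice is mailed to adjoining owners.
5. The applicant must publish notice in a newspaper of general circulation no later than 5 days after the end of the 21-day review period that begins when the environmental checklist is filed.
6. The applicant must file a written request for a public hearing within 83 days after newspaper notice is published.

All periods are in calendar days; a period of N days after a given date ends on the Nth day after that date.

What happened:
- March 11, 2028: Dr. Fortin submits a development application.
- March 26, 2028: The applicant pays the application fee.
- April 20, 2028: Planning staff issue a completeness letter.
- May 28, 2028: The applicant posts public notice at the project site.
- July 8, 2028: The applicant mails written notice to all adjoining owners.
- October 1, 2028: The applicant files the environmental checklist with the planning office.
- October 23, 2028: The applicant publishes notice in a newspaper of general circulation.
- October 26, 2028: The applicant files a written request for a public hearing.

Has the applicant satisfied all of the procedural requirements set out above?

No

Step 1 — 12 and 32 days from March 11, 2028 (when the application is submitted) are March 23, 2028 and April 12, 2028 respectively; done March 26, 2028, which is between those dates.
Step 2 — counting 60 days from March 26, 2028 (when the application fee is paid) gives a deadline of May 25, 2028; done May 28, 2028 — 3 days late.
Later steps need not be reached.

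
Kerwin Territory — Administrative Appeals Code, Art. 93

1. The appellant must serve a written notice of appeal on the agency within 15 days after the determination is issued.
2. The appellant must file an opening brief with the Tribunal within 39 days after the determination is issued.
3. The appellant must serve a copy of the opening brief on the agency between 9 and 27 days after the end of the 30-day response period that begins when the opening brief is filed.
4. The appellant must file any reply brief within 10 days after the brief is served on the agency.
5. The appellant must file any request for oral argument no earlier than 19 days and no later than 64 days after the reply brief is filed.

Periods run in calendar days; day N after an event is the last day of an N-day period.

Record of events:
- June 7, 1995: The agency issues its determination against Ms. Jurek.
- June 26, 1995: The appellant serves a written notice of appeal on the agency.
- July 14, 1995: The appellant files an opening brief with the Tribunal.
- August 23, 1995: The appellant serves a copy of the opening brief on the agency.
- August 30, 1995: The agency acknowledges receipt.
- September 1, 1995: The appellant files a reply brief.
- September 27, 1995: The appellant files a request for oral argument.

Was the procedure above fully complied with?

(1) due by June 7, 1995 + 15 days = June 22, 1995; not done until June 26, 1995, 4 days after the deadline.

No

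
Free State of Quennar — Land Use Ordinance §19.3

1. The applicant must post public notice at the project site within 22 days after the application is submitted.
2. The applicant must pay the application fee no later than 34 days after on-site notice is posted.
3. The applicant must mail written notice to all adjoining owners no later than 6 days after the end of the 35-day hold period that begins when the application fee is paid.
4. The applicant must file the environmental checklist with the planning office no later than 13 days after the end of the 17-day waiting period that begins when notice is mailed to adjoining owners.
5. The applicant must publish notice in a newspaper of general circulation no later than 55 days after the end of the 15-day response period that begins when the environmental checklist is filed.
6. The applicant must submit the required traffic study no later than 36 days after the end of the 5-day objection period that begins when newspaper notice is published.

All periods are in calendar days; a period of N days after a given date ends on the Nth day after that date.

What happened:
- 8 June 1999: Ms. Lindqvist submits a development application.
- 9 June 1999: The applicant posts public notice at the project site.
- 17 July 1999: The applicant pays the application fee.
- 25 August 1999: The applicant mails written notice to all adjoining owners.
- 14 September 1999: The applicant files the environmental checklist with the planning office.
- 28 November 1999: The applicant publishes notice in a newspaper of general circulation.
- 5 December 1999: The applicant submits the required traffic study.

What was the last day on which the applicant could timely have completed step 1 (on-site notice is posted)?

Step 1 runs from 8 June 1999, when the application is submitted. 22 days after 8 June 1999 is 30 June 1999.

30 June 1999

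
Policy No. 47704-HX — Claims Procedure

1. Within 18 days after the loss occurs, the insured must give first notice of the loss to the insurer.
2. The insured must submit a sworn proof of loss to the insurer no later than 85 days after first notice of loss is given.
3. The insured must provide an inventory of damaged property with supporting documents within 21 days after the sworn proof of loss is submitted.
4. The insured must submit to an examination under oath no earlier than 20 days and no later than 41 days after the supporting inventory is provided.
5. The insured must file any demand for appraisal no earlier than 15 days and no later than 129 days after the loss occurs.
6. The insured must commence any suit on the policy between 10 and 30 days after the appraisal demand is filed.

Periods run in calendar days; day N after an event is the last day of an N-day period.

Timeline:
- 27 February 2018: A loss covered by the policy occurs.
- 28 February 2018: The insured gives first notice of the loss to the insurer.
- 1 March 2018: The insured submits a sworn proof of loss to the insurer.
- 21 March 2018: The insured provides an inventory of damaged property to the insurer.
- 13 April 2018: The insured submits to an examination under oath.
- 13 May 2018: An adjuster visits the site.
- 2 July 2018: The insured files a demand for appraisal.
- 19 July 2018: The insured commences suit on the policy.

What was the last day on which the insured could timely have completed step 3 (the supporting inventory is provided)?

22 March 2018

Step 3 runs from 1 March 2018, when the sworn proof of loss is submitted. 21 days after 1 March 2018 is 22 March 2018.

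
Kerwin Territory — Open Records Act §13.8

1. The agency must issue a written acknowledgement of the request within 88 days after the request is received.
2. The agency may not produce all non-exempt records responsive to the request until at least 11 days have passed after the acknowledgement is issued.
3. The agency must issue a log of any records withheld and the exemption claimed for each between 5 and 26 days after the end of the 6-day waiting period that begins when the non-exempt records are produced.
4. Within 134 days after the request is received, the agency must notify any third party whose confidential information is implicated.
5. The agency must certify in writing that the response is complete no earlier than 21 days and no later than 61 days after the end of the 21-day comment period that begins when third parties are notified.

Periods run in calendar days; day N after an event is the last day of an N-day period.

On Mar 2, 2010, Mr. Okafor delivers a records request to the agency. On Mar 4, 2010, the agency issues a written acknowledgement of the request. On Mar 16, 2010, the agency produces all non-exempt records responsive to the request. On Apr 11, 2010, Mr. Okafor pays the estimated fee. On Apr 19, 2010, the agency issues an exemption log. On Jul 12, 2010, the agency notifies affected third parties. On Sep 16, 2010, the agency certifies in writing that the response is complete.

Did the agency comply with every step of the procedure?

No

Step 1 — counting 88 days from Mar 2, 2010 (when the request is received) gives a deadline of May 29, 2010; completed Mar 4, 2010, before the deadline.
Step 2 — must wait 11 days from Mar 4, 2010 (when the acknowledgement is issued), so not before Mar 15, 2010; done Mar 16, 2010, after the minimum wait.
Step 3 — 5 and 26 days from Mar 22, 2010 (end of the 6-day waiting period, which began when the non-exempt records are produced on Mar 16, 2010) are Mar 27, 2010 and Apr 17, 2010 respectively; done Apr 19, 2010 — 2 days after the window closed.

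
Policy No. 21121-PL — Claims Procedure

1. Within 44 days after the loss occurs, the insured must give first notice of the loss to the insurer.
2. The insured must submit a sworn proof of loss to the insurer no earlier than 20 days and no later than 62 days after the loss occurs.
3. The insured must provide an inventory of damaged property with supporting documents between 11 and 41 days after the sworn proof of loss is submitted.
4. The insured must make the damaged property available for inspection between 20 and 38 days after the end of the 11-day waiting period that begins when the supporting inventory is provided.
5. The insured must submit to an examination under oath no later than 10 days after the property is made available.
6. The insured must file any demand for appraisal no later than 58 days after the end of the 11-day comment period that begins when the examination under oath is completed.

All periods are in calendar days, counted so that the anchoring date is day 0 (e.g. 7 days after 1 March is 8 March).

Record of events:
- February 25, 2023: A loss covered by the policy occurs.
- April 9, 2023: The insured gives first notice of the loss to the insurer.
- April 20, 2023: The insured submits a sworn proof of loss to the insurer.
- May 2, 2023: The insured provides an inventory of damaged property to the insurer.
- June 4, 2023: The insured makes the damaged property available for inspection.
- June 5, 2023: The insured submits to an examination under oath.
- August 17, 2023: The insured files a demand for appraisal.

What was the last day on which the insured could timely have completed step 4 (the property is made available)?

June 20, 2023

The supporting inventory is provided on May 2, 2023; the 11-day waiting period therefore ends May 13, 2023, and step 4 runs from that date. The window is 20–38 days after May 13, 2023; it closes on June 20, 2023.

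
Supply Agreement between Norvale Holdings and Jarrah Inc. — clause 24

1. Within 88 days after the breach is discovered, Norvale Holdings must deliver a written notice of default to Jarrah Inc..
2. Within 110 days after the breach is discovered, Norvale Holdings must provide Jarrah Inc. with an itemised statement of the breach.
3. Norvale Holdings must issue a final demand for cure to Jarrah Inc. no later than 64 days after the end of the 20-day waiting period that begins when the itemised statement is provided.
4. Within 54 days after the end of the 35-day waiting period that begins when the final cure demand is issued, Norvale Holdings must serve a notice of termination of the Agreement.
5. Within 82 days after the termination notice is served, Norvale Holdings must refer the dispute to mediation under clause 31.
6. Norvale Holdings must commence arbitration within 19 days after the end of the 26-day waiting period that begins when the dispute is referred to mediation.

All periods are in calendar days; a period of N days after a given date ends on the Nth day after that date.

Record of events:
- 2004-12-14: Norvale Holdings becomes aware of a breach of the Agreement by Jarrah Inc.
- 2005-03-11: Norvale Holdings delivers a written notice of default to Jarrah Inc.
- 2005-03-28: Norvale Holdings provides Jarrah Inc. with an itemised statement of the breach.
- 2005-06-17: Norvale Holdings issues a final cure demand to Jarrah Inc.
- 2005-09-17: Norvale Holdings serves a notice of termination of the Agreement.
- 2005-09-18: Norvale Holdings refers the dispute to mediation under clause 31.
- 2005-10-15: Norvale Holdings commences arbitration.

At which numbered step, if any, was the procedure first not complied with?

Step 1 — counting 88 days from 2004-12-14 (when the breach is discovered) gives a deadline of 2005-03-12; done 2005-03-11 — timely.
Step 2 — counting 110 days from 2004-12-14 (when the breach is discovered) gives a deadline of 2005-04-03; done 2005-03-28 — timely.
Step 3 — counting 64 days from 2005-04-17 (end of the 20-day waiting period, which began when the itemised statement is provided on 2005-03-28) gives a deadline of 2005-06-20; 2005-06-17 is within that limit.
Step 4 — counting 54 days from 2005-07-22 (end of the 35-day waiting period, which began when the final cure demand is issued on 2005-06-17) gives a deadline of 2005-09-14; done 2005-09-17 — 3 days late.

Step 4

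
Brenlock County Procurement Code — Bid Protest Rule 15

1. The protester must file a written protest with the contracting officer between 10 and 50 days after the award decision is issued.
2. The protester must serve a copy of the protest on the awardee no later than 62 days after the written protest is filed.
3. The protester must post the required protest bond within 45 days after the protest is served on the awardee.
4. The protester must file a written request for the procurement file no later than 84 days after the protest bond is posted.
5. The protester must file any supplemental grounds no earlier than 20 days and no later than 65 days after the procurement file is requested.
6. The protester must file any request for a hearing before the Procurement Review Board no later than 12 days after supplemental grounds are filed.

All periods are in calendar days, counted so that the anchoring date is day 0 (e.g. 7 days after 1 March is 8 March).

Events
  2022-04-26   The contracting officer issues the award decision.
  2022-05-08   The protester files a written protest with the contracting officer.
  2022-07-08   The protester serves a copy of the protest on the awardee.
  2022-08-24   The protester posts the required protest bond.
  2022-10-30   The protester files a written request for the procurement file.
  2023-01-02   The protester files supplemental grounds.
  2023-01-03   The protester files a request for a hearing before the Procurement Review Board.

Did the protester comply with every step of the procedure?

No

Step 1 — 10 and 50 days from 2022-04-26 (when the award decision is issued) are 2022-05-06 and 2022-06-15 respectively; done 2022-05-08 — within the window.
Step 2 — counting 62 days from 2022-05-08 (when the written protest is filed) gives a deadline of 2022-07-09; completed 2022-07-08, before the deadline.
Step 3 — counting 45 days from 2022-07-08 (when the protest is served on the awardee) gives a deadline of 2022-08-22; done 2022-08-24 — 2 days late.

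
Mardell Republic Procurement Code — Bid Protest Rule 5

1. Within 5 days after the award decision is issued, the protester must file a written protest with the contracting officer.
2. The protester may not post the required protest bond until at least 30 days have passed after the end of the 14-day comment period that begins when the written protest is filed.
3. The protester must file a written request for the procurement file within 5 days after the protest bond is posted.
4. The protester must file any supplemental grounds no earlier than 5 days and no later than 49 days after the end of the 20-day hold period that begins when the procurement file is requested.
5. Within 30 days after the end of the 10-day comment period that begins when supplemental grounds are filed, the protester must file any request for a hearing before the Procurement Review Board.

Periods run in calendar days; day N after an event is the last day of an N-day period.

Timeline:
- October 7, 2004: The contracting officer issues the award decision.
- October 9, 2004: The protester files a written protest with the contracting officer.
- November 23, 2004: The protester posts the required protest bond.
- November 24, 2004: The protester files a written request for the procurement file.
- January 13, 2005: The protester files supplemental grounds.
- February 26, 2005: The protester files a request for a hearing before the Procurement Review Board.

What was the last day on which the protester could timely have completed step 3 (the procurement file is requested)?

Step 3 runs from November 23, 2004, when the protest bond is posted. 5 days after November 23, 2004 is November 28, 2004.

November 28, 2004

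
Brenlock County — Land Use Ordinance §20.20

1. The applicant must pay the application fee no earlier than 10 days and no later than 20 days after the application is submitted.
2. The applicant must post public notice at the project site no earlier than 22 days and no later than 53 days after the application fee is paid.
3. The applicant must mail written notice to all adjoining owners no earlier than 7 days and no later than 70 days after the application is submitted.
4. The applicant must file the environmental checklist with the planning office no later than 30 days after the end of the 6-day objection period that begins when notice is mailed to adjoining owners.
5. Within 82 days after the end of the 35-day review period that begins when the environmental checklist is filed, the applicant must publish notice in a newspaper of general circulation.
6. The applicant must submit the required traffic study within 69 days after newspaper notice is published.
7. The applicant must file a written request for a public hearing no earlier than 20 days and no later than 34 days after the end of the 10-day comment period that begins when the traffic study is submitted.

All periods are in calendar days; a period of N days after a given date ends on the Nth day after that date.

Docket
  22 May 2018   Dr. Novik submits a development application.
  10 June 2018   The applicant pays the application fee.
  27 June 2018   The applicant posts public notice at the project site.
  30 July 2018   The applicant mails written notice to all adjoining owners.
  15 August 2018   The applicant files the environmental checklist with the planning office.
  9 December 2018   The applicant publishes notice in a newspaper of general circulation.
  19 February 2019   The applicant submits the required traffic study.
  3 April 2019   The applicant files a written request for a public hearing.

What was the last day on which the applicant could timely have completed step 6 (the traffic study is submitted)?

16 February 2019

Step 6 runs from 9 December 2018, when newspaper notice is published. 69 days after 9 December 2018 is 16 February 2019.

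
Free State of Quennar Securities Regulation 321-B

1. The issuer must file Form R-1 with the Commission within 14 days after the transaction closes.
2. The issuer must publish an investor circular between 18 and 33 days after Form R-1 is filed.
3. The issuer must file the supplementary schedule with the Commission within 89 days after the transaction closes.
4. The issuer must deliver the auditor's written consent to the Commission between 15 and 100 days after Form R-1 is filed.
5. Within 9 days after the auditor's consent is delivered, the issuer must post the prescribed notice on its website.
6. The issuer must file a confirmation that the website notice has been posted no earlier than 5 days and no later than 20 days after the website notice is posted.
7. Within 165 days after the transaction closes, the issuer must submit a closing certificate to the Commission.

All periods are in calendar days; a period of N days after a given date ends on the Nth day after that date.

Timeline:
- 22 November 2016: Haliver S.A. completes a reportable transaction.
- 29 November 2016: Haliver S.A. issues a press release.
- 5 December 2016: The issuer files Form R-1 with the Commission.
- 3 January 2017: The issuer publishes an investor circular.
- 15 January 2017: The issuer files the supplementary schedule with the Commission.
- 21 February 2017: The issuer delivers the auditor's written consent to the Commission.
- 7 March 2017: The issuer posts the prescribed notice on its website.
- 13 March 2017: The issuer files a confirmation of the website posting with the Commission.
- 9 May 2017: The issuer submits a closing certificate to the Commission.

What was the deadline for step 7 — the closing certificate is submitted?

6 May 2017

Step 7 runs from 22 November 2016, when the transaction closes. 165 days after 22 November 2016 is 6 May 2017.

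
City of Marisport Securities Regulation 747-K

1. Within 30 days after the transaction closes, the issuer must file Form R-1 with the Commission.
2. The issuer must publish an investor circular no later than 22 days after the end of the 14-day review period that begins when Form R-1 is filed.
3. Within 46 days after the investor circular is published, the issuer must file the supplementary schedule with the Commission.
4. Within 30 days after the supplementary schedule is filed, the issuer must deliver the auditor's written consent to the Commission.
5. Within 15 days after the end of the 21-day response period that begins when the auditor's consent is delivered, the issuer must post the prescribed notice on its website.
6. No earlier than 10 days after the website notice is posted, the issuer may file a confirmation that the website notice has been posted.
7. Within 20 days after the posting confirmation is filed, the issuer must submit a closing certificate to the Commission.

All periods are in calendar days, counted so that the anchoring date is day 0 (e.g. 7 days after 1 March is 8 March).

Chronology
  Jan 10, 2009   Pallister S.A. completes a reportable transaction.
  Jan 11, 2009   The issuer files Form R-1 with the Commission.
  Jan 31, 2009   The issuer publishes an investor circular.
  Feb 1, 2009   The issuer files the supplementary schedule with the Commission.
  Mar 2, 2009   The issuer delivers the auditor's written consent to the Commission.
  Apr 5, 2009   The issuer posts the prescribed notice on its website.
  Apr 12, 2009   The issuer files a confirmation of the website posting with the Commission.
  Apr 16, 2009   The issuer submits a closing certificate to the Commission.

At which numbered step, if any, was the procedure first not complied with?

Step 6

(1) due by Jan 10, 2009 + 30 days = Feb 9, 2009; Jan 11, 2009 is within that limit.
(2) due by Jan 25, 2009 + 22 days = Feb 16, 2009; completed Jan 31, 2009, before the deadline.
(3) due by Jan 31, 2009 + 46 days = Mar 18, 2009; Feb 1, 2009 is within that limit.
(4) due by Feb 1, 2009 + 30 days = Mar 3, 2009; completed Mar 2, 2009, before the deadline.
(5) due by Mar 23, 2009 + 15 days = Apr 7, 2009; completed Apr 5, 2009, before the deadline.
(6) permitted from Apr 5, 2009 + 10 days = Apr 15, 2009 onward; done Apr 12, 2009 — 3 days too early.
No need to go further; step 6 was not satisfied.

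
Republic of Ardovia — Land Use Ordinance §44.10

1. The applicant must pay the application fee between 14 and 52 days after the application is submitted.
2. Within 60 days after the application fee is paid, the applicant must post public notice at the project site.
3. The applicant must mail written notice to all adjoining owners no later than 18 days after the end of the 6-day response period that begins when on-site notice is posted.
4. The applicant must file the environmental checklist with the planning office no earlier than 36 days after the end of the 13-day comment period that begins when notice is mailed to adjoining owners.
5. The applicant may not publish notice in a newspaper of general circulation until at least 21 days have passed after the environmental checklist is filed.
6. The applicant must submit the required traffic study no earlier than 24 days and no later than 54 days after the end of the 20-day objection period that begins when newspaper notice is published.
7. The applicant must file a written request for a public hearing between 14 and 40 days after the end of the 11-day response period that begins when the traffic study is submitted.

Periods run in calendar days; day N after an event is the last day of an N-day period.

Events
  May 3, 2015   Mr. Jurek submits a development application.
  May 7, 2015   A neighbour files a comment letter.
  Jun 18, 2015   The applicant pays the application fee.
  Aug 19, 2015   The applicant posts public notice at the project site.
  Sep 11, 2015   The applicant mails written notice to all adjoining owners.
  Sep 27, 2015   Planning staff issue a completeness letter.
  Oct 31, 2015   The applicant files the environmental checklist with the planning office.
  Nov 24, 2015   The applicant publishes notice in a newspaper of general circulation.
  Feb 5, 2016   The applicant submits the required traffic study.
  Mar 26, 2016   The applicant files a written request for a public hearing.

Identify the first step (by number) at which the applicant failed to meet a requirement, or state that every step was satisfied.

Step 2

Step 1: the window is 14–52 days after May 3, 2015 (when the application is submitted), so May 17, 2015 through Jun 24, 2015; Jun 18, 2015 falls inside that range.
Step 2: 60 days after Jun 18, 2015 (when the application fee is paid) is Aug 17, 2015; done Aug 19, 2015 — 2 days late.
No need to go further; step 2 was not satisfied.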